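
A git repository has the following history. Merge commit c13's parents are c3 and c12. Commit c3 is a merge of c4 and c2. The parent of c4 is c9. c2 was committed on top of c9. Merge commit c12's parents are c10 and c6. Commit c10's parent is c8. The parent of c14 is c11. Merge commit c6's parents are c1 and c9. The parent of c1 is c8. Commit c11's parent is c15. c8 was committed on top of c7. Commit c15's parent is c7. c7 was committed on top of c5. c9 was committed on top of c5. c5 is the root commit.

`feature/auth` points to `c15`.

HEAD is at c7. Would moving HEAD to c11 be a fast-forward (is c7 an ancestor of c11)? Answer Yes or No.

A fast-forward from c7 to c11 is possible iff c7 is an ancestor of c11.
Ancestors of c11: {c11, c15, c5, c7}.
c7 is among them, so fast-forward is possible.

Yes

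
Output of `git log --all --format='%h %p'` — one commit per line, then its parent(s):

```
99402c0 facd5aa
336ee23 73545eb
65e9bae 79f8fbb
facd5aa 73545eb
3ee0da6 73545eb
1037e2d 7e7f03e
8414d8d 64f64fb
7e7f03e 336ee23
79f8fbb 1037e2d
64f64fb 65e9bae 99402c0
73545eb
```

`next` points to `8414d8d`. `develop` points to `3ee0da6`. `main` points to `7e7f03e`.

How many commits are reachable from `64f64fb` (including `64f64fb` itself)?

9

Walking parent pointers from 64f64fb: reachable set = {1037e2d, 336ee23, 64f64fb, 65e9bae, 73545eb, 79f8fbb, 7e7f03e, 99402c0, facd5aa}.
That is 9 commits.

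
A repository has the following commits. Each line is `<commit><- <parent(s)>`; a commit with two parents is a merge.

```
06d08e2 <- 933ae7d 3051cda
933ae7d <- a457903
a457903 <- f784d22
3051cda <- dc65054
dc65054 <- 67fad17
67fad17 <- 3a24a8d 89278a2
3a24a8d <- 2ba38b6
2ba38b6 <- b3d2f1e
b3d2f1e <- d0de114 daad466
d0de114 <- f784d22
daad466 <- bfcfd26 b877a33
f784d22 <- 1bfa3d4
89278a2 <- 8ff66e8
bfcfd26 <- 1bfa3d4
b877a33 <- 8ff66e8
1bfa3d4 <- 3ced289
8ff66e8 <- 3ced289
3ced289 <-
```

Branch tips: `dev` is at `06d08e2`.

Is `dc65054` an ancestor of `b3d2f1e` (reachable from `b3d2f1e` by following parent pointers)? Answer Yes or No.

Ancestors of b3d2f1e: {1bfa3d4, 3ced289, 8ff66e8, b3d2f1e, b877a33, bfcfd26, d0de114, daad466, f784d22}.
dc65054 is not in that set, so it is not an ancestor of b3d2f1e.

No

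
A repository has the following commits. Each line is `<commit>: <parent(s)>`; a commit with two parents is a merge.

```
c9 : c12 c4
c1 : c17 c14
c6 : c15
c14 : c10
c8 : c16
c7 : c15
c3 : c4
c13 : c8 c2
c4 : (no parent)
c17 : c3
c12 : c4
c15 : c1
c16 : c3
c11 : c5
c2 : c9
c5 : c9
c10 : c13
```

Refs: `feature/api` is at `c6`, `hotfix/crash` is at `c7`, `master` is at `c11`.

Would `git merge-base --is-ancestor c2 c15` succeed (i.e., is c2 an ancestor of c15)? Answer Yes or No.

Yes

Ancestors of c15 (commits reachable by following parents): {c1, c10, c12, c13, c14, c15, c16, c17, c2, c3, c4, c8, c9}.
c2 is in that set, so it is an ancestor of c15.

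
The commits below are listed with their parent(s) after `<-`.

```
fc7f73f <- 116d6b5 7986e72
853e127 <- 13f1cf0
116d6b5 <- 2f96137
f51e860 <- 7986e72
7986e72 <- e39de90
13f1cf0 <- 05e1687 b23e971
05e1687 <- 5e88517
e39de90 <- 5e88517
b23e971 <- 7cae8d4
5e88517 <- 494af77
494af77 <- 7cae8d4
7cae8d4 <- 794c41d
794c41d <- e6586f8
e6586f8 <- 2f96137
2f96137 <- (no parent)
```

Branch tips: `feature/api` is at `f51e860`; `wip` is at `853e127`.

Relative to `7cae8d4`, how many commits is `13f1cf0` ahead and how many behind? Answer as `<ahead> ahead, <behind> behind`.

5 ahead, 0 behind

Reachable from 13f1cf0: {05e1687, 13f1cf0, 2f96137, 494af77, 5e88517, 794c41d, 7cae8d4, b23e971, e6586f8}.
Reachable from 7cae8d4: {2f96137, 794c41d, 7cae8d4, e6586f8}.
Only in 13f1cf0's history (ahead): {05e1687, 13f1cf0, 494af77, 5e88517, b23e971} — 5.
Only in 7cae8d4's history (behind): {} — 0.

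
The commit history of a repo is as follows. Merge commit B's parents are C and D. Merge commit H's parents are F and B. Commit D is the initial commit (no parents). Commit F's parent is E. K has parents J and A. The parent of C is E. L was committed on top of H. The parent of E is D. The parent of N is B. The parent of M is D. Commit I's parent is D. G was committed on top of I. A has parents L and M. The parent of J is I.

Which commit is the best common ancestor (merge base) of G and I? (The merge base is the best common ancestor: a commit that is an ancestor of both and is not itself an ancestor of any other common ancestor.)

I

Ancestors of G: {D, G, I}.
Ancestors of I: {D, I}.
Common ancestors: {D, I}.
Among these, I is not an ancestor of any other common ancestor — it is the merge base.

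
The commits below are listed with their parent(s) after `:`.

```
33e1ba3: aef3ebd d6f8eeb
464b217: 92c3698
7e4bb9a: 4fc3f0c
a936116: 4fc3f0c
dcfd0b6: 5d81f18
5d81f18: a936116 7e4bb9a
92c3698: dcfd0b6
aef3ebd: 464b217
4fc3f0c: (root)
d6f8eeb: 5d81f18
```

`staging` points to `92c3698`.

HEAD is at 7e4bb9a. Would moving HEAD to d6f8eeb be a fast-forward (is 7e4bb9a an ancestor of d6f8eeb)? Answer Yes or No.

Yes

A fast-forward from 7e4bb9a to d6f8eeb is possible iff 7e4bb9a is an ancestor of d6f8eeb.
Ancestors of d6f8eeb: {4fc3f0c, 5d81f18, 7e4bb9a, a936116, d6f8eeb}.
7e4bb9a is among them, so fast-forward is possible.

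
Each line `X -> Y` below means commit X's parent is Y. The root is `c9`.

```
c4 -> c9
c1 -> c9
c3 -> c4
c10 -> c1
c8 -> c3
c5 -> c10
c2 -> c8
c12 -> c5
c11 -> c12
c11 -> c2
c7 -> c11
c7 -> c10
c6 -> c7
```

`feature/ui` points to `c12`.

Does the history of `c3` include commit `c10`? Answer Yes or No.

No

Ancestors of c3: {c3, c4, c9}.
c10 is not in that set, so it is not an ancestor of c3.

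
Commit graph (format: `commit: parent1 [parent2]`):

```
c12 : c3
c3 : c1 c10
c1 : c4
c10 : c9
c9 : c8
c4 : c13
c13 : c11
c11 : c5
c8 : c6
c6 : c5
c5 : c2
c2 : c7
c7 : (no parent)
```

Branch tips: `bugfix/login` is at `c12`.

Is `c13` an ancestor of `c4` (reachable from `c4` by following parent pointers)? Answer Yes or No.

Yes

Ancestors of c4 (commits reachable by following parents): {c11, c13, c2, c4, c5, c7}.
c13 is in that set, so it is an ancestor of c4.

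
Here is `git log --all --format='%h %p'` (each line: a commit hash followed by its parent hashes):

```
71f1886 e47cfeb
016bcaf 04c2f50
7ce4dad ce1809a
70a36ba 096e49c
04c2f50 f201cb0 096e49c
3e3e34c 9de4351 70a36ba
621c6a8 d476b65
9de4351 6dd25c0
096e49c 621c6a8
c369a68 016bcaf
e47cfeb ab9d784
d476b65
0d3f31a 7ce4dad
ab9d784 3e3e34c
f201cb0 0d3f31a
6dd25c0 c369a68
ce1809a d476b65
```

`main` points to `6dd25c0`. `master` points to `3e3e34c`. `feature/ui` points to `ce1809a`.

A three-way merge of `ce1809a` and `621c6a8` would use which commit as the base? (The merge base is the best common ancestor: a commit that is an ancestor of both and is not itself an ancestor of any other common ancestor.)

Ancestors of ce1809a: {ce1809a, d476b65}.
Ancestors of 621c6a8: {621c6a8, d476b65}.
Common ancestors: {d476b65}.
The only common ancestor is d476b65, so it is the merge base.

d476b65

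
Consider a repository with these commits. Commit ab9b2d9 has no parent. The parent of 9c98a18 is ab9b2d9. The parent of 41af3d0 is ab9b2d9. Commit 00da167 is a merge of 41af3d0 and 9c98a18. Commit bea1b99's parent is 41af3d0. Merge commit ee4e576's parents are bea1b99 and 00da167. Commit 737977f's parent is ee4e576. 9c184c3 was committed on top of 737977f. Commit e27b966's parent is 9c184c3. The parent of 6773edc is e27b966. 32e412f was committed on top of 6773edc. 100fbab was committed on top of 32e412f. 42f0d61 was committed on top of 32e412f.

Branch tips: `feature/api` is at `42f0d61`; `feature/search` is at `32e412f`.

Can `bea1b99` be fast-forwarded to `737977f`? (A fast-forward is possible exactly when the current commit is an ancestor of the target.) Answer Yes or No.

A fast-forward from bea1b99 to 737977f is possible iff bea1b99 is an ancestor of 737977f.
Ancestors of 737977f: {00da167, 41af3d0, 737977f, 9c98a18, ab9b2d9, bea1b99, ee4e576}.
bea1b99 is among them, so fast-forward is possible.

Yes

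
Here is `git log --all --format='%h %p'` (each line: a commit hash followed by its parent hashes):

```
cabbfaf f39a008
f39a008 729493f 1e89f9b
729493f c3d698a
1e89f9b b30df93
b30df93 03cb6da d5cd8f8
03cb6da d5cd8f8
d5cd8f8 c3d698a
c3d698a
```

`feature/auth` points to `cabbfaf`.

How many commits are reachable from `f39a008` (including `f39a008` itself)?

7

Walking parent pointers from f39a008: reachable set = {03cb6da, 1e89f9b, 729493f, b30df93, c3d698a, d5cd8f8, f39a008}.
That is 7 commits.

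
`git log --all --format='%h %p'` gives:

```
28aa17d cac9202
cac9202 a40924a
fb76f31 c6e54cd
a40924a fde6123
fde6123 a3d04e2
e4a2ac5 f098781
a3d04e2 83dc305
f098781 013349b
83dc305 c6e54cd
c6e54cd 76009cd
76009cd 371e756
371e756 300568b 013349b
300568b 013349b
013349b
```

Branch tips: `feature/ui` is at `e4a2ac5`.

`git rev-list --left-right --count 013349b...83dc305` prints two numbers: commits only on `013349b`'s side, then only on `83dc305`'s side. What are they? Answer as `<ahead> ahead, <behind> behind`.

0 ahead, 5 behind

Reachable from 013349b: {013349b}.
Reachable from 83dc305: {013349b, 300568b, 371e756, 76009cd, 83dc305, c6e54cd}.
Only in 013349b's history (ahead): {} — 0.
Only in 83dc305's history (behind): {300568b, 371e756, 76009cd, 83dc305, c6e54cd} — 5.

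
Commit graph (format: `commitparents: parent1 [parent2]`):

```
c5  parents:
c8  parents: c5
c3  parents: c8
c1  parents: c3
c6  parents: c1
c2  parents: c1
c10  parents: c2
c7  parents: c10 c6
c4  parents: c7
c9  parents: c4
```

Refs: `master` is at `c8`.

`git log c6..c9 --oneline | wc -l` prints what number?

5

Reachable from c9: {c1, c10, c2, c3, c4, c5, c6, c7, c8, c9}.
Reachable from c6: {c1, c3, c5, c6, c8}.
In c9's history but not c6's: {c10, c2, c4, c7, c9} — 5 commits.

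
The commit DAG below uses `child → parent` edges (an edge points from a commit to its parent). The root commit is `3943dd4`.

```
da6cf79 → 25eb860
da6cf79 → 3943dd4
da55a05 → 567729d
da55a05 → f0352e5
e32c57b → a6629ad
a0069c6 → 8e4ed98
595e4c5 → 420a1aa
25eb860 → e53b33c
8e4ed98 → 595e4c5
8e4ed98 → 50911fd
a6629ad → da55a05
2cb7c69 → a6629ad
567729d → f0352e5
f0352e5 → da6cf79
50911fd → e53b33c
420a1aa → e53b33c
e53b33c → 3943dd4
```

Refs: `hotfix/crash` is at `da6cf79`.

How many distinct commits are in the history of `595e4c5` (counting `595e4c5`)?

Walking parent pointers from 595e4c5: reachable set = {3943dd4, 420a1aa, 595e4c5, e53b33c}.
That is 4 commits.

4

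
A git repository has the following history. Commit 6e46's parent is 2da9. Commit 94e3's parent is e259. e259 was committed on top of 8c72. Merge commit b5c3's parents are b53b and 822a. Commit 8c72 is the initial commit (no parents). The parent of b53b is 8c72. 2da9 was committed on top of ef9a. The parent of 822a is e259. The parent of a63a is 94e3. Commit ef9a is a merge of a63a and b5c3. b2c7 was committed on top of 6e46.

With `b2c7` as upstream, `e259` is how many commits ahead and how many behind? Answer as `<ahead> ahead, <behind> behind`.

0 ahead, 9 behind

Reachable from e259: {8c72, e259}.
Reachable from b2c7: {2da9, 6e46, 822a, 8c72, 94e3, a63a, b2c7, b53b, b5c3, e259, ef9a}.
Only in e259's history (ahead): {} — 0.
Only in b2c7's history (behind): {2da9, 6e46, 822a, 94e3, a63a, b2c7, b53b, b5c3, ef9a} — 9.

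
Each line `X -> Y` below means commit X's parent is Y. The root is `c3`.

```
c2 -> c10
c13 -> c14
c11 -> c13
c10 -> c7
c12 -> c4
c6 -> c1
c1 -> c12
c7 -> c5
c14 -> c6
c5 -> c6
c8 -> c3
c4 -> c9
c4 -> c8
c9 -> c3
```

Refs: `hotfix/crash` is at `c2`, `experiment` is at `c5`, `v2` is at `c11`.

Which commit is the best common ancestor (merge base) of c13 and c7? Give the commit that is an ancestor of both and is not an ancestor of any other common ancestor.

c6

Ancestors of c13: {c1, c12, c13, c14, c3, c4, c6, c8, c9}.
Ancestors of c7: {c1, c12, c3, c4, c5, c6, c7, c8, c9}.
Common ancestors: {c1, c12, c3, c4, c6, c8, c9}.
Among these, c6 is not an ancestor of any other common ancestor — it is the merge base.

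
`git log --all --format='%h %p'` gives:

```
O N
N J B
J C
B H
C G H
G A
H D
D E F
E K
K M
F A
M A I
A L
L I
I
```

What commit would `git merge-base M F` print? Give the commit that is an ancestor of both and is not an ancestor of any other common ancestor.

Ancestors of M: {A, I, L, M}.
Ancestors of F: {A, F, I, L}.
Common ancestors: {A, I, L}.
Among these, A is not an ancestor of any other common ancestor — it is the merge base.

A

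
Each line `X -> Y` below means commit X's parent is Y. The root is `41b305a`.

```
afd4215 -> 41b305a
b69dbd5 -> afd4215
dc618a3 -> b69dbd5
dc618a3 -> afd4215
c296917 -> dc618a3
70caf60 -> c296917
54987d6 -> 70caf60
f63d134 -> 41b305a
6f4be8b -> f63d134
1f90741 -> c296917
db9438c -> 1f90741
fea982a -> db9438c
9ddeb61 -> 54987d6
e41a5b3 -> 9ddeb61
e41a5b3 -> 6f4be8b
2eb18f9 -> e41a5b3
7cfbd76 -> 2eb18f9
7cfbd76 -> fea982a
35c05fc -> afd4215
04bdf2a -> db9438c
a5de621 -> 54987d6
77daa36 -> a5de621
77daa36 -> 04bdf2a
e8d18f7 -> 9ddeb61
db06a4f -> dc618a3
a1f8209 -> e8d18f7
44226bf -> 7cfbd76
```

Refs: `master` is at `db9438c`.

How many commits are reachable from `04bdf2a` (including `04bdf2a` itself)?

Walking parent pointers from 04bdf2a: reachable set = {04bdf2a, 1f90741, 41b305a, afd4215, b69dbd5, c296917, db9438c, dc618a3}.
That is 8 commits.

8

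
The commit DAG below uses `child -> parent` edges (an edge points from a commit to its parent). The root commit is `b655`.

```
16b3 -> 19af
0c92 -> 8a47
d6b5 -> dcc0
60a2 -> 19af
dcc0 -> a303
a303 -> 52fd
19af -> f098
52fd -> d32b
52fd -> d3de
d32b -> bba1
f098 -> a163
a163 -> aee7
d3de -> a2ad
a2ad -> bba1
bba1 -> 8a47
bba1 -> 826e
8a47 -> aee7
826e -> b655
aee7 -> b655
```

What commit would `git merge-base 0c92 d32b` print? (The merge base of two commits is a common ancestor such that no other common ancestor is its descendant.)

Ancestors of 0c92: {0c92, 8a47, aee7, b655}.
Ancestors of d32b: {826e, 8a47, aee7, b655, bba1, d32b}.
Common ancestors: {8a47, aee7, b655}.
Among these, 8a47 is not an ancestor of any other common ancestor — it is the merge base.

8a47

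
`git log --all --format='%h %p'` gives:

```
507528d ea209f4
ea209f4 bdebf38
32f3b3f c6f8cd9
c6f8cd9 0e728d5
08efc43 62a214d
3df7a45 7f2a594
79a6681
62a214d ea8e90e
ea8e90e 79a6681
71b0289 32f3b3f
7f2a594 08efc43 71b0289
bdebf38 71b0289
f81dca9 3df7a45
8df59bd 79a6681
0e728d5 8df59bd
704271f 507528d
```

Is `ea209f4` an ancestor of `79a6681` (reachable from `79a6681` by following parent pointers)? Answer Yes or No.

No

Ancestors of 79a6681: {79a6681}.
ea209f4 is not in that set, so it is not an ancestor of 79a6681.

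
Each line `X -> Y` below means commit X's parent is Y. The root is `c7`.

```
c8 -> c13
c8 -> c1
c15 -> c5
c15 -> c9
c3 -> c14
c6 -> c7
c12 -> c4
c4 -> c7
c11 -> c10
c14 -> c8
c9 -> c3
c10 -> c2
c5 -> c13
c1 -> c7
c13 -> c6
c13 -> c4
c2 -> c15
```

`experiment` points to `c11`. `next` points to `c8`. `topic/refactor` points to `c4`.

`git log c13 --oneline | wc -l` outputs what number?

4

Walking parent pointers from c13: reachable set = {c13, c4, c6, c7}.
That is 4 commits.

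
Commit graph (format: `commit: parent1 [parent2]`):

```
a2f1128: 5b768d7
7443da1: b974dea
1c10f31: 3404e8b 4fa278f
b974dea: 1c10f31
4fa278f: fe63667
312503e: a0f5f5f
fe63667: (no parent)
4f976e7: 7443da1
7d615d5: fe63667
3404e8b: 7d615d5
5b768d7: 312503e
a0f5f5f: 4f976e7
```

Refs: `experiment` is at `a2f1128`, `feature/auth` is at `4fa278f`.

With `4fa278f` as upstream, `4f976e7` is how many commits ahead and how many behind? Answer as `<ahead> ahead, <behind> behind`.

Reachable from 4f976e7: {1c10f31, 3404e8b, 4f976e7, 4fa278f, 7443da1, 7d615d5, b974dea, fe63667}.
Reachable from 4fa278f: {4fa278f, fe63667}.
Only in 4f976e7's history (ahead): {1c10f31, 3404e8b, 4f976e7, 7443da1, 7d615d5, b974dea} — 6.
Only in 4fa278f's history (behind): {} — 0.

6 ahead, 0 behind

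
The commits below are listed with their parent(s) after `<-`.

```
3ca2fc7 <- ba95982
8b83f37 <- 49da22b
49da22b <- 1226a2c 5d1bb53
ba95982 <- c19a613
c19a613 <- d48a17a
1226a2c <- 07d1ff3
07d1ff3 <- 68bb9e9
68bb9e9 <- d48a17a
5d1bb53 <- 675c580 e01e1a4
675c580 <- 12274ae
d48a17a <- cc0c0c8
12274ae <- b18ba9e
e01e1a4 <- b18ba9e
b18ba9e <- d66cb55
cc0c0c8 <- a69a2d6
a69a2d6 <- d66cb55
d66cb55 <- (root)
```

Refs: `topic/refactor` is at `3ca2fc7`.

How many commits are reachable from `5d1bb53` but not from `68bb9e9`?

5

Reachable from 5d1bb53: {12274ae, 5d1bb53, 675c580, b18ba9e, d66cb55, e01e1a4}.
Reachable from 68bb9e9: {68bb9e9, a69a2d6, cc0c0c8, d48a17a, d66cb55}.
In 5d1bb53's history but not 68bb9e9's: {12274ae, 5d1bb53, 675c580, b18ba9e, e01e1a4} — 5 commits.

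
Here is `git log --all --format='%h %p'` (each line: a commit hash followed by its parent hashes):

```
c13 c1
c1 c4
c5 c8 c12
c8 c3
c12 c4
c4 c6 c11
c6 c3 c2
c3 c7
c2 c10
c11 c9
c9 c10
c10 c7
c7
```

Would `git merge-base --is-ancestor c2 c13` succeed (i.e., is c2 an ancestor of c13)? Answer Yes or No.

Yes

Ancestors of c13 (commits reachable by following parents): {c1, c10, c11, c13, c2, c3, c4, c6, c7, c9}.
c2 is in that set, so it is an ancestor of c13.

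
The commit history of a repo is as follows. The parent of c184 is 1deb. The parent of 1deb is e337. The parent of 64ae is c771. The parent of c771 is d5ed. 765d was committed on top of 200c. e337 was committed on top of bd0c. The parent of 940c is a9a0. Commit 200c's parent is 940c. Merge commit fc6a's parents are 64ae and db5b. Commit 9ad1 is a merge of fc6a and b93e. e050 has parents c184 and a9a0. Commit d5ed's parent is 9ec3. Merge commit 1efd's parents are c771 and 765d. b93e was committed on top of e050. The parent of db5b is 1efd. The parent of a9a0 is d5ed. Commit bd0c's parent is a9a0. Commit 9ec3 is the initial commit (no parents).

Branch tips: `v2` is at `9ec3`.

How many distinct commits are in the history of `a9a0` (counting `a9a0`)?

Walking parent pointers from a9a0: reachable set = {9ec3, a9a0, d5ed}.
That is 3 commits.

3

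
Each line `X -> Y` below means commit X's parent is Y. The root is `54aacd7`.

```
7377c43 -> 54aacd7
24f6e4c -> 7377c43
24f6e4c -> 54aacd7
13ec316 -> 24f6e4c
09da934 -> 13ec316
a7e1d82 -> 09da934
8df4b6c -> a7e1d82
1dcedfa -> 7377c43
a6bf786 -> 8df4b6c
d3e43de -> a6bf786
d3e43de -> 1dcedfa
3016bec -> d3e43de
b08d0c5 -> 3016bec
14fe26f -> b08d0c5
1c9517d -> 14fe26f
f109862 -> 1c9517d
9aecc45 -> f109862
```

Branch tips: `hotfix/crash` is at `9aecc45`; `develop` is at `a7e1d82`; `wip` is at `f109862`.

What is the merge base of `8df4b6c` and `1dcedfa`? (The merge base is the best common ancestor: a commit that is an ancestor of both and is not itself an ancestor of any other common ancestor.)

7377c43

Ancestors of 8df4b6c: {09da934, 13ec316, 24f6e4c, 54aacd7, 7377c43, 8df4b6c, a7e1d82}.
Ancestors of 1dcedfa: {1dcedfa, 54aacd7, 7377c43}.
Common ancestors: {54aacd7, 7377c43}.
Among these, 7377c43 is not an ancestor of any other common ancestor — it is the merge base.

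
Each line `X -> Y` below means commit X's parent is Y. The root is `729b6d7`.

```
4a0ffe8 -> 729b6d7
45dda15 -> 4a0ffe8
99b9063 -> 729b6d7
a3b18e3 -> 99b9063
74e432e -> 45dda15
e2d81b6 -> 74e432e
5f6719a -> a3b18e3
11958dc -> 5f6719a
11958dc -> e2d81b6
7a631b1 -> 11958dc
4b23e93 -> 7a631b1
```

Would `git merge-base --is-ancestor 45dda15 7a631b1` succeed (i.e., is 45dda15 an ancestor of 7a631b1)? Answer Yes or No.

Ancestors of 7a631b1 (commits reachable by following parents): {11958dc, 45dda15, 4a0ffe8, 5f6719a, 729b6d7, 74e432e, 7a631b1, 99b9063, a3b18e3, e2d81b6}.
45dda15 is in that set, so it is an ancestor of 7a631b1.

Yes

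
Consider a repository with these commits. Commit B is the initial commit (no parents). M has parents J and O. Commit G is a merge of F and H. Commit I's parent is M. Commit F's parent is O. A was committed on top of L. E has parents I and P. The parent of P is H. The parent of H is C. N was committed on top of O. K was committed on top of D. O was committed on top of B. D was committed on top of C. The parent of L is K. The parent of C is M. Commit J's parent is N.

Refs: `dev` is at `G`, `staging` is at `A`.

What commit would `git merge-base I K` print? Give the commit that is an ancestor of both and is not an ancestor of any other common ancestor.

M

Ancestors of I: {B, I, J, M, N, O}.
Ancestors of K: {B, C, D, J, K, M, N, O}.
Common ancestors: {B, J, M, N, O}.
Among these, M is not an ancestor of any other common ancestor — it is the merge base.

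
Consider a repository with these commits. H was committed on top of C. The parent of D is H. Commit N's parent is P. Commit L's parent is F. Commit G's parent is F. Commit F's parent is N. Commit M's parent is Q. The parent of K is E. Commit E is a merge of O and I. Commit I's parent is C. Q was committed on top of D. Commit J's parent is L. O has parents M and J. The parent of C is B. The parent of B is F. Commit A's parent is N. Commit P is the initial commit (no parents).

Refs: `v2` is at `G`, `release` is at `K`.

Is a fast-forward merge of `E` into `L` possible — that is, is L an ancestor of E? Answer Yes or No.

A fast-forward from L to E is possible iff L is an ancestor of E.
Ancestors of E: {B, C, D, E, F, H, I, J, L, M, N, O, P, Q}.
L is among them, so fast-forward is possible.

Yes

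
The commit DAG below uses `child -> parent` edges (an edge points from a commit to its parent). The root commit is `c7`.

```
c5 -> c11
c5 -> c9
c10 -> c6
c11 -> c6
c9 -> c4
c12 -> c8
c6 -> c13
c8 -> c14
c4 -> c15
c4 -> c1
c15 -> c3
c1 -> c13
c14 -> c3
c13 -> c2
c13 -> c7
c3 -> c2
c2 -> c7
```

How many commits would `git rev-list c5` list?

Walking parent pointers from c5: reachable set = {c1, c11, c13, c15, c2, c3, c4, c5, c6, c7, c9}.
That is 11 commits.

11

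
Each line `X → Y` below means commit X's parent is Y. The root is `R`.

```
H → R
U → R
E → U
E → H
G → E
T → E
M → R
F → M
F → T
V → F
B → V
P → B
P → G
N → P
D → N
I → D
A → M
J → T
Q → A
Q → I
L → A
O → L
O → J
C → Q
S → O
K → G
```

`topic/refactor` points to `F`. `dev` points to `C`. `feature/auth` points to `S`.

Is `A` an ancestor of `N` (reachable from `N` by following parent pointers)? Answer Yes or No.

No

Ancestors of N: {B, E, F, G, H, M, N, P, R, T, U, V}.
A is not in that set, so it is not an ancestor of N.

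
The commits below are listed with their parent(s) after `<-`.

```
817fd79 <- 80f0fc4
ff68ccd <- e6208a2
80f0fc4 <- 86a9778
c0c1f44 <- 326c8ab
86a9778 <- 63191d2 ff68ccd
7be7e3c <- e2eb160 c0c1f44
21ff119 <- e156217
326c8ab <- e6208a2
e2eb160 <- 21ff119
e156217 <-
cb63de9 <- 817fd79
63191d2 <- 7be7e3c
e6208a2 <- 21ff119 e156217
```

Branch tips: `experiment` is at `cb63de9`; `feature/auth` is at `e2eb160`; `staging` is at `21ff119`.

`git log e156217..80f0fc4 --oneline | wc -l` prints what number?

Reachable from 80f0fc4: {21ff119, 326c8ab, 63191d2, 7be7e3c, 80f0fc4, 86a9778, c0c1f44, e156217, e2eb160, e6208a2, ff68ccd}.
Reachable from e156217: {e156217}.
In 80f0fc4's history but not e156217's: {21ff119, 326c8ab, 63191d2, 7be7e3c, 80f0fc4, 86a9778, c0c1f44, e2eb160, e6208a2, ff68ccd} — 10 commits.

10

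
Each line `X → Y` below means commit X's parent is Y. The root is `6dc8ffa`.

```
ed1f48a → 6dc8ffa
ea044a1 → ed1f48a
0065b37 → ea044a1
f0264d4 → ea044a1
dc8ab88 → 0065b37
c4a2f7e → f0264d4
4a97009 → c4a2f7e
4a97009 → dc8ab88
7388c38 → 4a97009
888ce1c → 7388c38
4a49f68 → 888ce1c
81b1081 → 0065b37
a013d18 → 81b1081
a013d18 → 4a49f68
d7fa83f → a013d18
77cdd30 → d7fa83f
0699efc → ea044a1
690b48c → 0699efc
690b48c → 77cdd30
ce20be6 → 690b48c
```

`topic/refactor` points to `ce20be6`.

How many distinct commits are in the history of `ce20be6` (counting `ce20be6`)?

18

Walking parent pointers from ce20be6: reachable set = {0065b37, 0699efc, 4a49f68, 4a97009, 690b48c, 6dc8ffa, 7388c38, 77cdd30, 81b1081, 888ce1c, a013d18, c4a2f7e, ce20be6, d7fa83f, dc8ab88, ea044a1, ed1f48a, f0264d4}.
That is 18 commits.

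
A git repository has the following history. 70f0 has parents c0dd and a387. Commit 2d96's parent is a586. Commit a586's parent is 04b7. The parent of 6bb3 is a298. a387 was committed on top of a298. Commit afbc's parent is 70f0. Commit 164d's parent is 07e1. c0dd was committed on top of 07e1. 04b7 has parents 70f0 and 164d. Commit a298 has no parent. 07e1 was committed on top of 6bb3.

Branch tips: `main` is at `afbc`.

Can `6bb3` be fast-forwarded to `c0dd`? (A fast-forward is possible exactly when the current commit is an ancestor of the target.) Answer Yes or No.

A fast-forward from 6bb3 to c0dd is possible iff 6bb3 is an ancestor of c0dd.
Ancestors of c0dd: {07e1, 6bb3, a298, c0dd}.
6bb3 is among them, so fast-forward is possible.

Yes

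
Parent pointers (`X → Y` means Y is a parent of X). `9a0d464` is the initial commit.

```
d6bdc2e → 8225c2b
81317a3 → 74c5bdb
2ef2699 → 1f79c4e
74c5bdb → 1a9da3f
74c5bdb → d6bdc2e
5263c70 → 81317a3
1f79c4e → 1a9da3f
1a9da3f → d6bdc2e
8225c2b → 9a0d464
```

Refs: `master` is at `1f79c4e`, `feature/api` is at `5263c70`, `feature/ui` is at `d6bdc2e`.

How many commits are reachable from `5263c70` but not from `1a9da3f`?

3

Reachable from 5263c70: {1a9da3f, 5263c70, 74c5bdb, 81317a3, 8225c2b, 9a0d464, d6bdc2e}.
Reachable from 1a9da3f: {1a9da3f, 8225c2b, 9a0d464, d6bdc2e}.
In 5263c70's history but not 1a9da3f's: {5263c70, 74c5bdb, 81317a3} — 3 commits.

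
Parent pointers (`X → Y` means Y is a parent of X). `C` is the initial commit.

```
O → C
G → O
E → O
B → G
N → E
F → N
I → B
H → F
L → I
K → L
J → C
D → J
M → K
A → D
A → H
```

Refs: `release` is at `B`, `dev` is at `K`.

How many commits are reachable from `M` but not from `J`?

7

Reachable from M: {B, C, G, I, K, L, M, O}.
Reachable from J: {C, J}.
In M's history but not J's: {B, G, I, K, L, M, O} — 7 commits.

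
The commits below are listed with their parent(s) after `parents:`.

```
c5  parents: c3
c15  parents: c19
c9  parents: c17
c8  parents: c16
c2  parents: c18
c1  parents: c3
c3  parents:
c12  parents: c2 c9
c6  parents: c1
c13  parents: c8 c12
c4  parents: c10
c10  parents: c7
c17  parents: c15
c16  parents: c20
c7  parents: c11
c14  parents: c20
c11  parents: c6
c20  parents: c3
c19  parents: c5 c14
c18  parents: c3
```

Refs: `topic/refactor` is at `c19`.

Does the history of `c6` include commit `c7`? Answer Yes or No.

No

Ancestors of c6: {c1, c3, c6}.
c7 is not in that set, so it is not an ancestor of c6.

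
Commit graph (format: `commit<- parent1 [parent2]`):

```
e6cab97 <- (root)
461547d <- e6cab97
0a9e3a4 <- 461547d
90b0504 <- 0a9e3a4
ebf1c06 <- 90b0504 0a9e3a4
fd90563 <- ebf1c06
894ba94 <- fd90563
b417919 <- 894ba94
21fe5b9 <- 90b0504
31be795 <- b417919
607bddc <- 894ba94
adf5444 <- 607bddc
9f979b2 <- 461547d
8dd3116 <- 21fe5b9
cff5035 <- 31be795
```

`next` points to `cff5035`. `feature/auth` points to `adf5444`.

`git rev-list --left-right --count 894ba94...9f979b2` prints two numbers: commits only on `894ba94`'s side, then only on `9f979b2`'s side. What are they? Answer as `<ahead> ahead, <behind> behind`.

5 ahead, 1 behind

Reachable from 894ba94: {0a9e3a4, 461547d, 894ba94, 90b0504, e6cab97, ebf1c06, fd90563}.
Reachable from 9f979b2: {461547d, 9f979b2, e6cab97}.
Only in 894ba94's history (ahead): {0a9e3a4, 894ba94, 90b0504, ebf1c06, fd90563} — 5.
Only in 9f979b2's history (behind): {9f979b2} — 1.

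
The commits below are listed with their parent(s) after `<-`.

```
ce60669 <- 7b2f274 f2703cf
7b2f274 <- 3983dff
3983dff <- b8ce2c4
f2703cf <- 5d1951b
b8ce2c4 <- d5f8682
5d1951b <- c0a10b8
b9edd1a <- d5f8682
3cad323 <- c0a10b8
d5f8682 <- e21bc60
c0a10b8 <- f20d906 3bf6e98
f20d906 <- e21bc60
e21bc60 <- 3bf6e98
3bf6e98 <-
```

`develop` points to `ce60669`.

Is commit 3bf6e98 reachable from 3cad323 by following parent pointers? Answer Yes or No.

Yes

Ancestors of 3cad323 (commits reachable by following parents): {3bf6e98, 3cad323, c0a10b8, e21bc60, f20d906}.
3bf6e98 is in that set, so it is an ancestor of 3cad323.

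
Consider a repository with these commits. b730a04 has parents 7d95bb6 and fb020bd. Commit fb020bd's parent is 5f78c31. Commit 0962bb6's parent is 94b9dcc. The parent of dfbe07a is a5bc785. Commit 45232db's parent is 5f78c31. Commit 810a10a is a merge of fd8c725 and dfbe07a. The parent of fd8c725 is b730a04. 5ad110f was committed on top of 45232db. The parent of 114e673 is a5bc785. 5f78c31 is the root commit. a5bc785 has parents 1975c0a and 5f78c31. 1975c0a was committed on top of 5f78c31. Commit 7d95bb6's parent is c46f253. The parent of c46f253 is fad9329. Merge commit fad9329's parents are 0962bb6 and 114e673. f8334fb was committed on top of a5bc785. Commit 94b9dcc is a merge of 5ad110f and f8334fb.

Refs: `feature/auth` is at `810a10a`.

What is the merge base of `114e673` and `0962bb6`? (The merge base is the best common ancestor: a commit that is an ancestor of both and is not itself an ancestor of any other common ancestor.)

Ancestors of 114e673: {114e673, 1975c0a, 5f78c31, a5bc785}.
Ancestors of 0962bb6: {0962bb6, 1975c0a, 45232db, 5ad110f, 5f78c31, 94b9dcc, a5bc785, f8334fb}.
Common ancestors: {1975c0a, 5f78c31, a5bc785}.
Among these, a5bc785 is not an ancestor of any other common ancestor — it is the merge base.

a5bc785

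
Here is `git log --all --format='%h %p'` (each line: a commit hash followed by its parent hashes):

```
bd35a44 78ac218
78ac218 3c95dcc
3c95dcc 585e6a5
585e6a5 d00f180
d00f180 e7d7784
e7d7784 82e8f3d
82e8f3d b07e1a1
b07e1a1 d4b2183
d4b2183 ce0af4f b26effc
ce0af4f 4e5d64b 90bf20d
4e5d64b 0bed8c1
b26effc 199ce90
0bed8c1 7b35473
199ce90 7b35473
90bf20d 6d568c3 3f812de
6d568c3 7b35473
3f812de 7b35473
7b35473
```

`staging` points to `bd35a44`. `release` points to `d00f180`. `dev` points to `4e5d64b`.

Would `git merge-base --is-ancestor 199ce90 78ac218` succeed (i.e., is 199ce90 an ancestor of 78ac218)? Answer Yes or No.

Yes

Ancestors of 78ac218 (commits reachable by following parents): {0bed8c1, 199ce90, 3c95dcc, 3f812de, 4e5d64b, 585e6a5, 6d568c3, 78ac218, 7b35473, 82e8f3d, 90bf20d, b07e1a1, b26effc, ce0af4f, d00f180, d4b2183, e7d7784}.
199ce90 is in that set, so it is an ancestor of 78ac218.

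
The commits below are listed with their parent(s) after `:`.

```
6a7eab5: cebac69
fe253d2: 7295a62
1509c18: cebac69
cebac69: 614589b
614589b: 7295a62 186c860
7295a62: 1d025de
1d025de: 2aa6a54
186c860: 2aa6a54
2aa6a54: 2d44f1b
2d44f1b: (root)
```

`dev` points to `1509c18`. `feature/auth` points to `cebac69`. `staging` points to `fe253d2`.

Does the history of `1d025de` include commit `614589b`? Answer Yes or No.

No

Ancestors of 1d025de: {1d025de, 2aa6a54, 2d44f1b}.
614589b is not in that set, so it is not an ancestor of 1d025de.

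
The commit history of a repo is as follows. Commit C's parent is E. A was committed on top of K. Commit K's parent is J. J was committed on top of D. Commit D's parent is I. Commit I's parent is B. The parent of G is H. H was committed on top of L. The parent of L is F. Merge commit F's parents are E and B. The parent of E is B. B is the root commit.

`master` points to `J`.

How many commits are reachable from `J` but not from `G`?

3

Reachable from J: {B, D, I, J}.
Reachable from G: {B, E, F, G, H, L}.
In J's history but not G's: {D, I, J} — 3 commits.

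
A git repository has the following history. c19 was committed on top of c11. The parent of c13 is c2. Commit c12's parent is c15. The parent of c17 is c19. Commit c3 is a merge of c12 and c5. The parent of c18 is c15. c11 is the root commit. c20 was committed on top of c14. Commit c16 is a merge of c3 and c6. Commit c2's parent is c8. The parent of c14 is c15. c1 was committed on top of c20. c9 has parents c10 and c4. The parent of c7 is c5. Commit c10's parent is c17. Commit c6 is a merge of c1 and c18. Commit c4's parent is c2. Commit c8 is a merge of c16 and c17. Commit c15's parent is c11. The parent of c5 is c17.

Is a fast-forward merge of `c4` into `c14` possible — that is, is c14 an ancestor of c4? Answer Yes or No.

A fast-forward from c14 to c4 is possible iff c14 is an ancestor of c4.
Ancestors of c4: {c1, c11, c12, c14, c15, c16, c17, c18, c19, c2, c20, c3, c4, c5, c6, c8}.
c14 is among them, so fast-forward is possible.

Yes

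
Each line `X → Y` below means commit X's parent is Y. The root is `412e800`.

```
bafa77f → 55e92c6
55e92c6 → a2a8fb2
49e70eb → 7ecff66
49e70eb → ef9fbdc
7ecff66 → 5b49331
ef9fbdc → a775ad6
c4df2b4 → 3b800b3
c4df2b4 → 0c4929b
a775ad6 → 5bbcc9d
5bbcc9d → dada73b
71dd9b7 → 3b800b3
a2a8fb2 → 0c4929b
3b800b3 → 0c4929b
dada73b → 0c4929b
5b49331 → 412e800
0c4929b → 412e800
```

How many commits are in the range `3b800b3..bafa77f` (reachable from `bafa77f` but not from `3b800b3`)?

3

Reachable from bafa77f: {0c4929b, 412e800, 55e92c6, a2a8fb2, bafa77f}.
Reachable from 3b800b3: {0c4929b, 3b800b3, 412e800}.
In bafa77f's history but not 3b800b3's: {55e92c6, a2a8fb2, bafa77f} — 3 commits.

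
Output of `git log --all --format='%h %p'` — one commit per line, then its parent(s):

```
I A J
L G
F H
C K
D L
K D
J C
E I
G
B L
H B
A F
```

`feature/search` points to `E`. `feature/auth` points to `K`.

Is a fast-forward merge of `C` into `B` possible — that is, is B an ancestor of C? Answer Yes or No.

A fast-forward from B to C is possible iff B is an ancestor of C.
Ancestors of C: {C, D, G, K, L}.
B is not among them, so fast-forward is not possible.

No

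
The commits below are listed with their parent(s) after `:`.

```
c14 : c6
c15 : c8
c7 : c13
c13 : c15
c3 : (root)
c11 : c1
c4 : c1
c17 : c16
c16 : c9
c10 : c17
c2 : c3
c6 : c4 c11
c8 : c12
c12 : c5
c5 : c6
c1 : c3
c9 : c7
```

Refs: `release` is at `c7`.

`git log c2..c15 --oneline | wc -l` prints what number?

Reachable from c15: {c1, c11, c12, c15, c3, c4, c5, c6, c8}.
Reachable from c2: {c2, c3}.
In c15's history but not c2's: {c1, c11, c12, c15, c4, c5, c6, c8} — 8 commits.

8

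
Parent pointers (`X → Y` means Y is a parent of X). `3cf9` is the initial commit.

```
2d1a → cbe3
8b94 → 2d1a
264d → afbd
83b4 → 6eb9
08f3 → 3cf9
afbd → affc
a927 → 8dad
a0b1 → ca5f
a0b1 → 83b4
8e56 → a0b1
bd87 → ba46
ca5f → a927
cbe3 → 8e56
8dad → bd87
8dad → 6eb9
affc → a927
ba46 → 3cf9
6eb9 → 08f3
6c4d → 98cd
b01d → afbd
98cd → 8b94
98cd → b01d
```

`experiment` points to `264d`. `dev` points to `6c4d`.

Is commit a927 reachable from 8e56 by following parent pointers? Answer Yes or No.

Ancestors of 8e56 (commits reachable by following parents): {08f3, 3cf9, 6eb9, 83b4, 8dad, 8e56, a0b1, a927, ba46, bd87, ca5f}.
a927 is in that set, so it is an ancestor of 8e56.

Yes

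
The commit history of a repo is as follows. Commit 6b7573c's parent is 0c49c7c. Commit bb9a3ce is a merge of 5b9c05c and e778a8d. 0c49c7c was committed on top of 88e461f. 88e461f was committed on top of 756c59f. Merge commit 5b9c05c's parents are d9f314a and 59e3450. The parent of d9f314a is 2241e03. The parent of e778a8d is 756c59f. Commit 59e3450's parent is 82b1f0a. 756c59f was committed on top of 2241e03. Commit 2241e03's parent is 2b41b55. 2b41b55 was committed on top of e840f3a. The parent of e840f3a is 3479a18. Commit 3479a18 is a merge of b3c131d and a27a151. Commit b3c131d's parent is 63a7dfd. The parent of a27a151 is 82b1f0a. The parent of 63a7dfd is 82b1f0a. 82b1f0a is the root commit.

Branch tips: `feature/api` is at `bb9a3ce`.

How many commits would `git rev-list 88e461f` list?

Walking parent pointers from 88e461f: reachable set = {2241e03, 2b41b55, 3479a18, 63a7dfd, 756c59f, 82b1f0a, 88e461f, a27a151, b3c131d, e840f3a}.
That is 10 commits.

10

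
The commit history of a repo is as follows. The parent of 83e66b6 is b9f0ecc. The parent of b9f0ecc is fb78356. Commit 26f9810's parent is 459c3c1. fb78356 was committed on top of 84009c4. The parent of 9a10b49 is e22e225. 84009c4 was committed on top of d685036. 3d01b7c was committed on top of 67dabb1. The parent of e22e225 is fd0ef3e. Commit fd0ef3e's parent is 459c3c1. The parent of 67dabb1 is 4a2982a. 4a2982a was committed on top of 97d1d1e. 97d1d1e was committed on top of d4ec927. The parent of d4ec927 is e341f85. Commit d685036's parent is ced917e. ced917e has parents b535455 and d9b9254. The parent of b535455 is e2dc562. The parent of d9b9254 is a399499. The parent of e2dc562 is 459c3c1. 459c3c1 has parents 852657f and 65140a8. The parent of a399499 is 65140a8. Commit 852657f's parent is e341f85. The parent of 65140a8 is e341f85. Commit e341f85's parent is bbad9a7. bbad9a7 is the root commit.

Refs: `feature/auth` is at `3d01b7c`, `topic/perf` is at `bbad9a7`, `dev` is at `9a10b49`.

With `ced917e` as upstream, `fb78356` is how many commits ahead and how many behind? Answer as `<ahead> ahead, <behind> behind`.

3 ahead, 0 behind

Reachable from fb78356: {459c3c1, 65140a8, 84009c4, 852657f, a399499, b535455, bbad9a7, ced917e, d685036, d9b9254, e2dc562, e341f85, fb78356}.
Reachable from ced917e: {459c3c1, 65140a8, 852657f, a399499, b535455, bbad9a7, ced917e, d9b9254, e2dc562, e341f85}.
Only in fb78356's history (ahead): {84009c4, d685036, fb78356} — 3.
Only in ced917e's history (behind): {} — 0.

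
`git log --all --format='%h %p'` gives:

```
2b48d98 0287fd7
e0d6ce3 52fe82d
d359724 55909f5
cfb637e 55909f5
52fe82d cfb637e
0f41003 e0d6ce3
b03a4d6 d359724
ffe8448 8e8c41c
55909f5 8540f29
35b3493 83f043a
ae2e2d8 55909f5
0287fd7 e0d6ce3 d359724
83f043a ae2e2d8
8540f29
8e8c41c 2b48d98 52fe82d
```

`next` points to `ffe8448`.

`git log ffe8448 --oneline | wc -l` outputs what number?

10

Walking parent pointers from ffe8448: reachable set = {0287fd7, 2b48d98, 52fe82d, 55909f5, 8540f29, 8e8c41c, cfb637e, d359724, e0d6ce3, ffe8448}.
That is 10 commits.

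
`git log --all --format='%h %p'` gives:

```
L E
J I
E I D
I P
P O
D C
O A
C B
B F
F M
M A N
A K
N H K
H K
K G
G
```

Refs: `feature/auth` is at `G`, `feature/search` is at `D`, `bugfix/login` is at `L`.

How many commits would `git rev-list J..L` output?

9

Reachable from L: {A, B, C, D, E, F, G, H, I, K, L, M, N, O, P}.
Reachable from J: {A, G, I, J, K, O, P}.
In L's history but not J's: {B, C, D, E, F, H, L, M, N} — 9 commits.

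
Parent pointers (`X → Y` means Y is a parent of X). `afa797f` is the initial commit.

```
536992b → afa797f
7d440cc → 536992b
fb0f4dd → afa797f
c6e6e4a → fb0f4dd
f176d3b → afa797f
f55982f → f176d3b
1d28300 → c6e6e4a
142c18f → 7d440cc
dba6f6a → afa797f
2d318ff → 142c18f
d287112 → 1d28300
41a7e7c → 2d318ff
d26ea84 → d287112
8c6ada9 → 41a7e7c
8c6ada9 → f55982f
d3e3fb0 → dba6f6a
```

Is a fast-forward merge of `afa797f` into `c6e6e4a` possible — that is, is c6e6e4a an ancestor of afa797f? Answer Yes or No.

A fast-forward from c6e6e4a to afa797f is possible iff c6e6e4a is an ancestor of afa797f.
Ancestors of afa797f: {afa797f}.
c6e6e4a is not among them, so fast-forward is not possible.

No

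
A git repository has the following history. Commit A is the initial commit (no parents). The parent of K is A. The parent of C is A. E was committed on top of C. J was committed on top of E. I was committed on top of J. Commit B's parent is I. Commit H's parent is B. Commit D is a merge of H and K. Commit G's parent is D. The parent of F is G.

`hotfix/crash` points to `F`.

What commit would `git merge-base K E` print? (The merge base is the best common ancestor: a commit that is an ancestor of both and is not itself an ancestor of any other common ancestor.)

Ancestors of K: {A, K}.
Ancestors of E: {A, C, E}.
Common ancestors: {A}.
The only common ancestor is A, so it is the merge base.

A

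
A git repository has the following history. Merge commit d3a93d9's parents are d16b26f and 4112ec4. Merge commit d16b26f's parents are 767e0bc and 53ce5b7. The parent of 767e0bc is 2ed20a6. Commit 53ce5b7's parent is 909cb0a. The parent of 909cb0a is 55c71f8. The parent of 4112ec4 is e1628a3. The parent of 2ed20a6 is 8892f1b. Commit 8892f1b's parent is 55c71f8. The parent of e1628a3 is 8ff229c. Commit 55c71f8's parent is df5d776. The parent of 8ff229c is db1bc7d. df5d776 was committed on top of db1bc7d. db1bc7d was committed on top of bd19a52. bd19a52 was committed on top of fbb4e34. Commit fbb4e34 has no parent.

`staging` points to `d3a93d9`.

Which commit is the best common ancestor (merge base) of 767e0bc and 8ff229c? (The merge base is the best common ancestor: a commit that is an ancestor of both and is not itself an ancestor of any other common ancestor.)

Ancestors of 767e0bc: {2ed20a6, 55c71f8, 767e0bc, 8892f1b, bd19a52, db1bc7d, df5d776, fbb4e34}.
Ancestors of 8ff229c: {8ff229c, bd19a52, db1bc7d, fbb4e34}.
Common ancestors: {bd19a52, db1bc7d, fbb4e34}.
Among these, db1bc7d is not an ancestor of any other common ancestor — it is the merge base.

db1bc7d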